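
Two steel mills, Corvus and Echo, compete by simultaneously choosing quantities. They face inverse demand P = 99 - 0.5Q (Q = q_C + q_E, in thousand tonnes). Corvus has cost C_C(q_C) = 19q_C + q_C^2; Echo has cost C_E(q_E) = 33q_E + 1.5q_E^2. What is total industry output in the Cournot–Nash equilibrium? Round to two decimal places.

Corvus's profit: π_C = (99 - 0.5Q)q_C - (19q_C + q_C²). Setting ∂π_C/∂q_C = 0: 80 - 3q_C - (1/2)(q_E) = 0.
Echo's profit: π_E = (99 - 0.5Q)q_E - (33q_E + (3/2)q_E²). Setting ∂π_E/∂q_E = 0: 66 - 4q_E - (1/2)(q_C) = 0.
Rearranging gives the reaction functions q_C = (80 - (1/2)q_E)/3 and q_E = (66 - (1/2)q_C)/4.
Substituting one into the other gives q_C = 1148/47 and q_E = 632/47.
Total output Q = 1148/47 + 632/47 = 1780/47.

37.87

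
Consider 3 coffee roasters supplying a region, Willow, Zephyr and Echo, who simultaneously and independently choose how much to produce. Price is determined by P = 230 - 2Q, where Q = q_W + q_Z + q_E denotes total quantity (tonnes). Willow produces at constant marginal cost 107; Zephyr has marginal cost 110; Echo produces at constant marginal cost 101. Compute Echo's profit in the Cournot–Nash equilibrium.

648

Willow's profit: π_W = (230 - 2Q)q_W - (107q_W). Setting ∂π_W/∂q_W = 0: 123 - 4q_W - 2(q_Z + q_E) = 0.
Zephyr's first-order condition: 120 - 4q_Z - 2(q_W + q_E) = 0.
Echo's profit: π_E = (230 - 2Q)q_E - (101q_E). Setting ∂π_E/∂q_E = 0: 129 - 4q_E - 2(q_W + q_Z) = 0.
Adding the 3 conditions: 372 − 4Q − 4Q = 0, i.e. Q = 93/2.
Back-substituting: q_W = (123 − 93)/2 = 15, q_Z = (120 − 93)/2 = 27/2, q_E = (129 − 93)/2 = 18.
Price P = 230 - 2·(93/2) = 137.
Echo's profit: (137 - 101)·18 = 648.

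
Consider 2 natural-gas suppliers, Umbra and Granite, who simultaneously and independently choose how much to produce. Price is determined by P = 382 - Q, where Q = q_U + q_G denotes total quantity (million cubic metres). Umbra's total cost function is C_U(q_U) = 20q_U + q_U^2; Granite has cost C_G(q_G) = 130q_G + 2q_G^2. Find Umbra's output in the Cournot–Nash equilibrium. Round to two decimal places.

83.48

Umbra's profit: π_U = (382 - Q)q_U - (20q_U + q_U²). Setting ∂π_U/∂q_U = 0: 362 - 4q_U - (q_G) = 0.
Granite's first-order condition: 252 - 6q_G - (q_U) = 0.
Rearranging gives the reaction functions q_U = (362 - q_G)/4 and q_G = (252 - q_U)/6.
Substituting one into the other gives q_U = 1920/23 and q_G = 646/23.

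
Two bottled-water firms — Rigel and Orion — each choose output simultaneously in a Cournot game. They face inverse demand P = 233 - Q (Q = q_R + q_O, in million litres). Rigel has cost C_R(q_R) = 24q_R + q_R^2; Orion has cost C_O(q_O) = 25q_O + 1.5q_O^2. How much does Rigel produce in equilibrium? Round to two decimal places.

Rigel's profit: π_R = (233 - Q)q_R - (24q_R + q_R²). Setting ∂π_R/∂q_R = 0: 209 - 4q_R - (q_O) = 0.
Orion's first-order condition: 208 - 5q_O - (q_R) = 0.
Rearranging gives the reaction functions q_R = (209 - q_O)/4 and q_O = (208 - q_R)/5.
Solving the pair: q_R = 837/19, q_O = 623/19.

44.05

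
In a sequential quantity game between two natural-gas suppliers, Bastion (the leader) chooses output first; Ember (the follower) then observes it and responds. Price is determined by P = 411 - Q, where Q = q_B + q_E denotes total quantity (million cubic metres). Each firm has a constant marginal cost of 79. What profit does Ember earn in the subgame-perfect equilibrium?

Solve by backward induction. Given q_B, the follower Ember maximises π_E = (411 - q_B - q_E)q_E - 79q_E.
∂π_E/∂q_E = 332 - q_B - 2q_E = 0 gives the reaction function q_E = (332 - q_B)/2.
Bastion substitutes q_E(q_B) into its own profit: π_B = q_B(411 - q_B - (332 - q_B)/2) - 79q_B = (245 - (1/2)q_B)q_B - 79q_B.
Maximising: ∂π_B/∂q_B = 166 - q_B = 0, giving q_B = 166.
Then q_E = (332 - 166)/2 = 83.
Price P = 411 - 249 = 162.
Ember's profit: (162 - 79)·83 = 6889.

6889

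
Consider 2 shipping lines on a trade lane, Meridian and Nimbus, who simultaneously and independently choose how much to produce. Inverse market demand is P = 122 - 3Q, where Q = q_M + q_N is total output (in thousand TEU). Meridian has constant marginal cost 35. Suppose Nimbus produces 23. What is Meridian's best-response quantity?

With the rival's output fixed at 23, Meridian's profit is π_M = (122 - 3·23 - 3q_M)q_M - (35q_M) = (53 - 3q_M)q_M - (35q_M).
∂π_M/∂q_M = 18 - 6q_M = 0, so q_M = 3.

3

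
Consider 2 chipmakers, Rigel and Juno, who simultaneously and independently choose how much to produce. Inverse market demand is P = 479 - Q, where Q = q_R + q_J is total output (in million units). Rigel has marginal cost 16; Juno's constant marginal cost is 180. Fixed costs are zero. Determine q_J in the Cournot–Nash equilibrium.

45

Rigel's profit: π_R = (479 - Q)q_R - (16q_R). Setting ∂π_R/∂q_R = 0: 463 - 2q_R - (q_J) = 0.
Juno's first-order condition: 299 - 2q_J - (q_R) = 0.
Best responses: q_R = (463 - q_J)/2, q_J = (299 - q_R)/2.
Solving the pair: q_R = 209, q_J = 45.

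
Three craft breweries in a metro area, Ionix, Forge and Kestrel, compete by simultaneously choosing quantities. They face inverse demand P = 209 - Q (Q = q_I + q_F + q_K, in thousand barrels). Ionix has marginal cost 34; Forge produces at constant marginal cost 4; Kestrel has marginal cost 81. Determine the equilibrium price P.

82

Ionix's profit: π_I = (209 - Q)q_I - (34q_I). Setting ∂π_I/∂q_I = 0: 175 - 2q_I - (q_F + q_K) = 0.
Forge's profit: π_F = (209 - Q)q_F - (4q_F). Setting ∂π_F/∂q_F = 0: 205 - 2q_F - (q_I + q_K) = 0.
Kestrel's first-order condition: 128 - 2q_K - (q_I + q_F) = 0.
Summing all 3 equations gives 508 − 4Q = 0, hence Q = 127.
Back-substituting: q_I = (175 − 127) = 48, q_F = (205 − 127) = 78, q_K = (128 − 127) = 1.
Total output Q = 127, so price P = 209 - 127 = 82.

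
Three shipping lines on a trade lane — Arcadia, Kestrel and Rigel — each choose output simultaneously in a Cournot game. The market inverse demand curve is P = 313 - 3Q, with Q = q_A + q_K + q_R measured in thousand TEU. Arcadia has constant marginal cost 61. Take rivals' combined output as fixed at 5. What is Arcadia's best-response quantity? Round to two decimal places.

With rivals' combined output fixed at 5, Arcadia's profit is π_A = (313 - 3·5 - 3q_A)q_A - (61q_A) = (298 - 3q_A)q_A - (61q_A).
∂π_A/∂q_A = 237 - 6q_A = 0, so q_A = 79/2.

39.50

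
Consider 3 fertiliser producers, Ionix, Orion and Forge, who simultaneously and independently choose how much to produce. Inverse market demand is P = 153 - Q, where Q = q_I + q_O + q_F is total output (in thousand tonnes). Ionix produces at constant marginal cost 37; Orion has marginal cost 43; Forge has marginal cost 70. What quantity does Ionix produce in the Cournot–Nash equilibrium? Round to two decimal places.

38.75

Ionix's profit: π_I = (153 - Q)q_I - (37q_I). Setting ∂π_I/∂q_I = 0: 116 - 2q_I - (q_O + q_F) = 0.
Orion's profit: π_O = (153 - Q)q_O - (43q_O). Setting ∂π_O/∂q_O = 0: 110 - 2q_O - (q_I + q_F) = 0.
Forge's first-order condition: 83 - 2q_F - (q_I + q_O) = 0.
Adding the 3 conditions: 309 − 2Q − 2Q = 0, i.e. Q = 309/4.
Back-substituting: q_I = (116 − 309/4) = 155/4, q_O = (110 − 309/4) = 131/4, q_F = (83 − 309/4) = 23/4.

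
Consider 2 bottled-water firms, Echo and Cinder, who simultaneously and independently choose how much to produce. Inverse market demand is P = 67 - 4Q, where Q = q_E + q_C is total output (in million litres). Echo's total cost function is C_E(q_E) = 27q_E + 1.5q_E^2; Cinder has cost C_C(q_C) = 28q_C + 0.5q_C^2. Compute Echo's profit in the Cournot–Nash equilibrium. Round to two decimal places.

Echo's profit: π_E = (67 - 4Q)q_E - (27q_E + (3/2)q_E²). Setting ∂π_E/∂q_E = 0: 40 - 11q_E - 4(q_C) = 0.
Cinder's profit: π_C = (67 - 4Q)q_C - (28q_C + (1/2)q_C²). Setting ∂π_C/∂q_C = 0: 39 - 9q_C - 4(q_E) = 0.
Rearranging gives the reaction functions q_E = (40 - 4q_C)/11 and q_C = (39 - 4q_E)/9.
Solving the pair: q_E = 204/83, q_C = 269/83.
Price P = 67 - 4·(473/83) = 44.2048.
Echo's profit: 44.2048·(204/83) - 27·(204/83) - (3/2)(204/83)² = 33.2251.

33.23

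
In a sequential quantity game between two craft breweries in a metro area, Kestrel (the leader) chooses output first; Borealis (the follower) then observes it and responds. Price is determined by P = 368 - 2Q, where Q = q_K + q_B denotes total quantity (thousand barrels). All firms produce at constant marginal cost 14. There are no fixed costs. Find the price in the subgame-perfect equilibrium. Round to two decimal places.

102.50

The follower Borealis best-responds to any q_K: π_B = (368 - 2Q)q_B - 14q_B.
Setting the follower's marginal profit to zero, 354 - 2q_K - 4q_B = 0, i.e. q_B = (354 - 2q_K)/4.
Kestrel substitutes q_B(q_K) into its own profit: π_K = q_K(368 - 2q_K - (354 - 2q_K)/2) - 14q_K = (191 - q_K)q_K - 14q_K.
The leader's first-order condition 177 - 2q_K = 0 yields q_K = 177/2.
Then q_B = (354 - 2·(177/2))/4 = 177/4.
Total output Q = 531/4, so price P = 368 - 2·(531/4) = 205/2.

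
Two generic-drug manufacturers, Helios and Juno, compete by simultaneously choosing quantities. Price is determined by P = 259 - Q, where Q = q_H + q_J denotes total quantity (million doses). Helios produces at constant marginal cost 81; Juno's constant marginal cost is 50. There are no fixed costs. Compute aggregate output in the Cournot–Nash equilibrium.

129

Helios's profit: π_H = (259 - Q)q_H - (81q_H). Setting ∂π_H/∂q_H = 0: 178 - 2q_H - (q_J) = 0.
Juno's profit: π_J = (259 - Q)q_J - (50q_J). Setting ∂π_J/∂q_J = 0: 209 - 2q_J - (q_H) = 0.
Rearranging gives the reaction functions q_H = (178 - q_J)/2 and q_J = (209 - q_H)/2.
Substituting one into the other gives q_H = 49 and q_J = 80.
Total output Q = 49 + 80 = 129.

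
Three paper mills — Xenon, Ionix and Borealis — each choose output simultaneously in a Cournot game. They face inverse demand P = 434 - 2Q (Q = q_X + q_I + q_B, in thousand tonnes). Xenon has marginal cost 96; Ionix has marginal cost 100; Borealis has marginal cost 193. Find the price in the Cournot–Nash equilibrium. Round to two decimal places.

205.75

Xenon's profit: π_X = (434 - 2Q)q_X - (96q_X). Setting ∂π_X/∂q_X = 0: 338 - 4q_X - 2(q_I + q_B) = 0.
Ionix's profit: π_I = (434 - 2Q)q_I - (100q_I). Setting ∂π_I/∂q_I = 0: 334 - 4q_I - 2(q_X + q_B) = 0.
Borealis's first-order condition: 241 - 4q_B - 2(q_X + q_I) = 0.
Adding the 3 conditions: 913 − 4Q − 4Q = 0, i.e. Q = 913/8.
Back-substituting: q_X = (338 − 913/4)/2 = 439/8, q_I = (334 − 913/4)/2 = 423/8, q_B = (241 − 913/4)/2 = 51/8.
Total output Q = 913/8, so price P = 434 - 2·(913/8) = 823/4.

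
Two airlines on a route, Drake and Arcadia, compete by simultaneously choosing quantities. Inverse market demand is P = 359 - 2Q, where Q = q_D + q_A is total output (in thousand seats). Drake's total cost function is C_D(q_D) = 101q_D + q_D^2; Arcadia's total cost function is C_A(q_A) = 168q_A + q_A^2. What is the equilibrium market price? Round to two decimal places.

246.75

Drake's profit: π_D = (359 - 2Q)q_D - (101q_D + q_D²). Setting ∂π_D/∂q_D = 0: 258 - 6q_D - 2(q_A) = 0.
Arcadia's first-order condition: 191 - 6q_A - 2(q_D) = 0.
So q_D = (258 - 2q_A)/6 and q_A = (191 - 2q_D)/6.
Solving the pair: q_D = 583/16, q_A = 315/16.
Total output Q = 449/8, so price P = 359 - 2·(449/8) = 987/4.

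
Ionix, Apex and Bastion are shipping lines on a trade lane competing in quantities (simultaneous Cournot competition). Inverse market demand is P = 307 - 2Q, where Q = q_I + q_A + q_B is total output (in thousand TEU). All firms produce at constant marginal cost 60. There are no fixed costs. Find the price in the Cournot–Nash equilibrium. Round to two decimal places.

Each firm earns π_i = (307 - 2Q)q_i - 60q_i.
Setting ∂π_i/∂q_i = 0 with rivals' quantities fixed: 247 - 4q_i - 2·Σ_{j≠i} q_j = 0.
By symmetry each firm produces the same amount; substituting Σ_{j≠i} q_j = 2q_i yields q_i = 247/8.
Total output Q = 741/8, so price P = 307 - 2·(741/8) = 487/4.

121.75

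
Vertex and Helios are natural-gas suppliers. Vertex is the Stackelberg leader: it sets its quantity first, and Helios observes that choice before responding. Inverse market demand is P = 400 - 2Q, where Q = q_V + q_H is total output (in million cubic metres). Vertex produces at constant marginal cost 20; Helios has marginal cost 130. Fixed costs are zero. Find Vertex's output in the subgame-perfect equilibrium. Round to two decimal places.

122.50

Solve by backward induction. Given q_V, the follower Helios maximises π_H = (400 - 2q_V - 2q_H)q_H - 130q_H.
Setting the follower's marginal profit to zero, 270 - 2q_V - 4q_H = 0, i.e. q_H = (270 - 2q_V)/4.
The leader anticipates this reaction. Substituting into P = 400 - 2Q gives P = 265 - q_V, so π_V = (265 - q_V)q_V - 20q_V.
Leader FOC: 245 - 2q_V = 0, so q_V = 245/2.
Then q_H = (270 - 2·(245/2))/4 = 25/4.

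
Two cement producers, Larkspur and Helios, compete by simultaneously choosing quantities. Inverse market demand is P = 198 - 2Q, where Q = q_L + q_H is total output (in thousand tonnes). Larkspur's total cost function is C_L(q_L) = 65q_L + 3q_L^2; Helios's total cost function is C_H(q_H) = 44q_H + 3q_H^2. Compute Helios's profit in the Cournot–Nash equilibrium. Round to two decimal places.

880.58

Larkspur's profit: π_L = (198 - 2Q)q_L - (65q_L + 3q_L²). Setting ∂π_L/∂q_L = 0: 133 - 10q_L - 2(q_H) = 0.
Helios's profit: π_H = (198 - 2Q)q_H - (44q_H + 3q_H²). Setting ∂π_H/∂q_H = 0: 154 - 10q_H - 2(q_L) = 0.
So q_L = (133 - 2q_H)/10 and q_H = (154 - 2q_L)/10.
Substituting one into the other gives q_L = 511/48 and q_H = 637/48.
Price P = 198 - 2·(287/12) = 901/6.
Helios's profit: (901/6)·(637/48) - 44·(637/48) - 3(637/48)² = 880.5751.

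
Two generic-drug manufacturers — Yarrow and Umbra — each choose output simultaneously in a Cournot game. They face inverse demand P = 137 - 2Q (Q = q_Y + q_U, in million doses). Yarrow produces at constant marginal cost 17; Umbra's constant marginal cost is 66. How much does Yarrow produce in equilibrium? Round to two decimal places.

Yarrow's profit: π_Y = (137 - 2Q)q_Y - (17q_Y). Setting ∂π_Y/∂q_Y = 0: 120 - 4q_Y - 2(q_U) = 0.
Umbra's profit: π_U = (137 - 2Q)q_U - (66q_U). Setting ∂π_U/∂q_U = 0: 71 - 4q_U - 2(q_Y) = 0.
Best responses: q_Y = (120 - 2q_U)/4, q_U = (71 - 2q_Y)/4.
Substituting one into the other gives q_Y = 169/6 and q_U = 11/3.

28.17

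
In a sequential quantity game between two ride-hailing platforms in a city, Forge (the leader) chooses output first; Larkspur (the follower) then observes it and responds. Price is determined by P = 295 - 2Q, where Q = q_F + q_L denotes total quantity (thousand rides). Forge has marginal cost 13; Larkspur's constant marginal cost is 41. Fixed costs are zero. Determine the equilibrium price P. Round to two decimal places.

Solve by backward induction. Given q_F, the follower Larkspur maximises π_L = (295 - 2q_F - 2q_L)q_L - 41q_L.
∂π_L/∂q_L = 254 - 2q_F - 4q_L = 0 gives the reaction function q_L = (254 - 2q_F)/4.
The leader anticipates this reaction. Substituting into P = 295 - 2Q gives P = 168 - q_F, so π_F = (168 - q_F)q_F - 13q_F.
The leader's first-order condition 155 - 2q_F = 0 yields q_F = 155/2.
Then q_L = (254 - 2·(155/2))/4 = 99/4.
Total output Q = 409/4, so price P = 295 - 2·(409/4) = 181/2.

90.50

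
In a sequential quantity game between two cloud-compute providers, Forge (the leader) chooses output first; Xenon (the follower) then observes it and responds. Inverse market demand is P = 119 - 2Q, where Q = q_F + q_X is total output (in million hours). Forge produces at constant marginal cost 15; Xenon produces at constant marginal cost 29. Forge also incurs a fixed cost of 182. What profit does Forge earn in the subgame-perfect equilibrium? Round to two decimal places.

688.25

Solve by backward induction. Given q_F, the follower Xenon maximises π_X = (119 - 2q_F - 2q_X)q_X - 29q_X.
Follower FOC: 90 - 2q_F - 4q_X = 0, so q_X(q_F) = (90 - 2q_F)/4.
The leader anticipates this reaction. Substituting into P = 119 - 2Q gives P = 74 - q_F, so π_F = (74 - q_F)q_F - 15q_F.
Maximising: ∂π_F/∂q_F = 59 - 2q_F = 0, giving q_F = 59/2.
Then q_X = (90 - 2·(59/2))/4 = 31/4.
Price P = 119 - 2·(149/4) = 89/2.
Forge's profit: (89/2 - 15)·(59/2) - 182 = 688.2500.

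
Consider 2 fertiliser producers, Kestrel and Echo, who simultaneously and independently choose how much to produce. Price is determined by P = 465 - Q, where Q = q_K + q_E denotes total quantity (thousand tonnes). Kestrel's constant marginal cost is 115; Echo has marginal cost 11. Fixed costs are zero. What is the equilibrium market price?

Kestrel's profit: π_K = (465 - Q)q_K - (115q_K). Setting ∂π_K/∂q_K = 0: 350 - 2q_K - (q_E) = 0.
Echo's profit: π_E = (465 - Q)q_E - (11q_E). Setting ∂π_E/∂q_E = 0: 454 - 2q_E - (q_K) = 0.
So q_K = (350 - q_E)/2 and q_E = (454 - q_K)/2.
Substituting one into the other gives q_K = 82 and q_E = 186.
Total output Q = 268, so price P = 465 - 268 = 197.

197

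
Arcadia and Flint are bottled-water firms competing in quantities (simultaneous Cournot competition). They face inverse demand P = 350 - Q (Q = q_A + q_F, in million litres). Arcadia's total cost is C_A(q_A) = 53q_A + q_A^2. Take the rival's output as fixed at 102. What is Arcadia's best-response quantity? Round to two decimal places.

48.75

With the rival's output fixed at 102, Arcadia's profit is π_A = (350 - 102 - q_A)q_A - (53q_A + q_A²) = (248 - q_A)q_A - (53q_A + q_A²).
∂π_A/∂q_A = 195 - 4q_A = 0, so q_A = 195/4.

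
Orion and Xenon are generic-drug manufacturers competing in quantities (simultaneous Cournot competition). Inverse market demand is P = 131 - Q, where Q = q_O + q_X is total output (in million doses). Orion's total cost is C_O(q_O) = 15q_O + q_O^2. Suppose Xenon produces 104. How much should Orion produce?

With the rival's output fixed at 104, Orion's profit is π_O = (131 - 104 - q_O)q_O - (15q_O + q_O²) = (27 - q_O)q_O - (15q_O + q_O²).
∂π_O/∂q_O = 12 - 4q_O = 0, so q_O = 3.

3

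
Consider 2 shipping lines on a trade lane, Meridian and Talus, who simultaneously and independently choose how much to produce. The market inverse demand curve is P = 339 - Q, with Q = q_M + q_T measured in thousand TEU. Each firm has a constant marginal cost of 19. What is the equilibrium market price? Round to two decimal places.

125.67

Each firm earns π_i = (339 - Q)q_i - 19q_i.
Setting ∂π_i/∂q_i = 0 with rivals' quantities fixed: 320 - 2q_i - q_j = 0.
With identical firms every q_j equals q_i, so q_j = q_i and 320 = 3q_i, giving q_i = 320/3.
Total output Q = 640/3, so price P = 339 - 640/3 = 377/3.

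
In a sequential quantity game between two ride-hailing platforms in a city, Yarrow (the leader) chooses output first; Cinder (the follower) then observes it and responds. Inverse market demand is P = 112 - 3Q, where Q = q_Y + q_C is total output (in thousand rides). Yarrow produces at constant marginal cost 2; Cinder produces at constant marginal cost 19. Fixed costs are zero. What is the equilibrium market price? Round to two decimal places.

33.75

Solve by backward induction. Given q_Y, the follower Cinder maximises π_C = (112 - 3q_Y - 3q_C)q_C - 19q_C.
∂π_C/∂q_C = 93 - 3q_Y - 6q_C = 0 gives the reaction function q_C = (93 - 3q_Y)/6.
Yarrow substitutes q_C(q_Y) into its own profit: π_Y = q_Y(112 - 3q_Y - (93 - 3q_Y)/2) - 2q_Y = (131/2 - (3/2)q_Y)q_Y - 2q_Y.
The leader's first-order condition 127/2 - 3q_Y = 0 yields q_Y = 127/6.
Then q_C = (93 - 3·(127/6))/6 = 59/12.
Total output Q = 313/12, so price P = 112 - 3·(313/12) = 135/4.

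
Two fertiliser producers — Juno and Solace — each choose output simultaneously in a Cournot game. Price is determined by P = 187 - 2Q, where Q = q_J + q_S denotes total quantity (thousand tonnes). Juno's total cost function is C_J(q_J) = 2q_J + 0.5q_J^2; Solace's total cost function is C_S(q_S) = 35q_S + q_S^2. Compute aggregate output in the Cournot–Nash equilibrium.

Juno's profit: π_J = (187 - 2Q)q_J - (2q_J + (1/2)q_J²). Setting ∂π_J/∂q_J = 0: 185 - 5q_J - 2(q_S) = 0.
Solace's profit: π_S = (187 - 2Q)q_S - (35q_S + q_S²). Setting ∂π_S/∂q_S = 0: 152 - 6q_S - 2(q_J) = 0.
So q_J = (185 - 2q_S)/5 and q_S = (152 - 2q_J)/6.
Substituting one into the other gives q_J = 31 and q_S = 15.
Total output Q = 31 + 15 = 46.

46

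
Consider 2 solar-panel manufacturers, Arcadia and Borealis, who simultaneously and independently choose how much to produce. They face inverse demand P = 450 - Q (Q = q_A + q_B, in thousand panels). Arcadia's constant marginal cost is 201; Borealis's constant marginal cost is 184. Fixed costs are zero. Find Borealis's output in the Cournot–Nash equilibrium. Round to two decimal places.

94.33

Arcadia's profit: π_A = (450 - Q)q_A - (201q_A). Setting ∂π_A/∂q_A = 0: 249 - 2q_A - (q_B) = 0.
Borealis's profit: π_B = (450 - Q)q_B - (184q_B). Setting ∂π_B/∂q_B = 0: 266 - 2q_B - (q_A) = 0.
Best responses: q_A = (249 - q_B)/2, q_B = (266 - q_A)/2.
Substituting one into the other gives q_A = 232/3 and q_B = 283/3.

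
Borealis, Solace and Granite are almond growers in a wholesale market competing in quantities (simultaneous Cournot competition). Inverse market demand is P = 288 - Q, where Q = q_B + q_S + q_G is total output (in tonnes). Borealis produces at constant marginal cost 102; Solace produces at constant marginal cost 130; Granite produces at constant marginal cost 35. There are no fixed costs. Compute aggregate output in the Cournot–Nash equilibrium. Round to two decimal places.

149.25

Borealis's profit: π_B = (288 - Q)q_B - (102q_B). Setting ∂π_B/∂q_B = 0: 186 - 2q_B - (q_S + q_G) = 0.
Solace's profit: π_S = (288 - Q)q_S - (130q_S). Setting ∂π_S/∂q_S = 0: 158 - 2q_S - (q_B + q_G) = 0.
Granite's first-order condition: 253 - 2q_G - (q_B + q_S) = 0.
Adding the 3 first-order conditions: 597 − 4Q = 0, so Q = 597/4.
Back-substituting: q_B = (186 − 597/4) = 147/4, q_S = (158 − 597/4) = 35/4, q_G = (253 − 597/4) = 415/4.
Total output Q = 147/4 + 35/4 + 415/4 = 597/4.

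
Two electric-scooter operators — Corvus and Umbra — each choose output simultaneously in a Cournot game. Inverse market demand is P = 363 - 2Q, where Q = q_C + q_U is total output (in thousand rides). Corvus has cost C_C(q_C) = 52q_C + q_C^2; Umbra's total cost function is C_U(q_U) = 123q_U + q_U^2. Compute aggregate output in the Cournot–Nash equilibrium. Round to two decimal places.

Corvus's profit: π_C = (363 - 2Q)q_C - (52q_C + q_C²). Setting ∂π_C/∂q_C = 0: 311 - 6q_C - 2(q_U) = 0.
Umbra's first-order condition: 240 - 6q_U - 2(q_C) = 0.
So q_C = (311 - 2q_U)/6 and q_U = (240 - 2q_C)/6.
Solving the pair: q_C = 693/16, q_U = 409/16.
Total output Q = 693/16 + 409/16 = 551/8.

68.88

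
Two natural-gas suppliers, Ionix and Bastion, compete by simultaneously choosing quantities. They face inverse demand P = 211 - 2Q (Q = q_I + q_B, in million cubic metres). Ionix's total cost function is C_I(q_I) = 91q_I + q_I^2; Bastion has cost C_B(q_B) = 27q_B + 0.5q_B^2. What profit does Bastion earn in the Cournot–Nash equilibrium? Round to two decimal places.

2760.71

Ionix's profit: π_I = (211 - 2Q)q_I - (91q_I + q_I²). Setting ∂π_I/∂q_I = 0: 120 - 6q_I - 2(q_B) = 0.
Bastion's first-order condition: 184 - 5q_B - 2(q_I) = 0.
So q_I = (120 - 2q_B)/6 and q_B = (184 - 2q_I)/5.
Substituting one into the other gives q_I = 116/13 and q_B = 432/13.
Price P = 211 - 2·(548/13) = 1647/13.
Bastion's profit: (1647/13)·(432/13) - 27·(432/13) - (1/2)(432/13)² = 2760.7101.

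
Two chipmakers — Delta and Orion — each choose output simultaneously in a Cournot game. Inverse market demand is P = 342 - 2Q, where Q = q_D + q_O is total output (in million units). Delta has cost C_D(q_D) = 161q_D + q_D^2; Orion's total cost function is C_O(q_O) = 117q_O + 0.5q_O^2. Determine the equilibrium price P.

231

Delta's profit: π_D = (342 - 2Q)q_D - (161q_D + q_D²). Setting ∂π_D/∂q_D = 0: 181 - 6q_D - 2(q_O) = 0.
Orion's first-order condition: 225 - 5q_O - 2(q_D) = 0.
Rearranging gives the reaction functions q_D = (181 - 2q_O)/6 and q_O = (225 - 2q_D)/5.
Solving the pair: q_D = 35/2, q_O = 38.
Total output Q = 111/2, so price P = 342 - 2·(111/2) = 231.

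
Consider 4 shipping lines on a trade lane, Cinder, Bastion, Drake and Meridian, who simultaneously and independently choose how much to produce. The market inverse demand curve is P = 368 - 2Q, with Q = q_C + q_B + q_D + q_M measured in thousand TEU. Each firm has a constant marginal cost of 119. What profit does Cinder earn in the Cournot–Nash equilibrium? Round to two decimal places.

A representative firm's profit is π_i = q_i(368 - 2Q) - 119q_i.
First-order condition (treating rivals' output as given): 249 - 4q_i - 2·Σ_{j≠i} q_j = 0.
By symmetry each firm produces the same amount; substituting Σ_{j≠i} q_j = 3q_i yields q_i = 249/10.
Price P = 368 - 2·(498/5) = 844/5.
Cinder's profit: (844/5 - 119)·(249/10) = 1240.0200.

1240.02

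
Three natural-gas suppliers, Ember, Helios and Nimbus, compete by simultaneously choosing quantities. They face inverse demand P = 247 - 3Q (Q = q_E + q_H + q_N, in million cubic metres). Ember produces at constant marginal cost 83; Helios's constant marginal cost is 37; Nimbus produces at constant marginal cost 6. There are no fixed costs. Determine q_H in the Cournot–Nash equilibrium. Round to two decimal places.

Ember's profit: π_E = (247 - 3Q)q_E - (83q_E). Setting ∂π_E/∂q_E = 0: 164 - 6q_E - 3(q_H + q_N) = 0.
Helios's profit: π_H = (247 - 3Q)q_H - (37q_H). Setting ∂π_H/∂q_H = 0: 210 - 6q_H - 3(q_E + q_N) = 0.
Nimbus's profit: π_N = (247 - 3Q)q_N - (6q_N). Setting ∂π_N/∂q_N = 0: 241 - 6q_N - 3(q_E + q_H) = 0.
Adding the 3 conditions: 615 − 6Q − 6Q = 0, i.e. Q = 205/4.
Back-substituting: q_E = (164 − 615/4)/3 = 41/12, q_H = (210 − 615/4)/3 = 75/4, q_N = (241 − 615/4)/3 = 349/12.

18.75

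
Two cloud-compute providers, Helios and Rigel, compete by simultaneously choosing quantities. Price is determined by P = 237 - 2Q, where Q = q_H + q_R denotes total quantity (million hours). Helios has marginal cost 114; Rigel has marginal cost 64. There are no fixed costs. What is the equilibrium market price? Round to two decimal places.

138.33

Helios's profit: π_H = (237 - 2Q)q_H - (114q_H). Setting ∂π_H/∂q_H = 0: 123 - 4q_H - 2(q_R) = 0.
Rigel's first-order condition: 173 - 4q_R - 2(q_H) = 0.
So q_H = (123 - 2q_R)/4 and q_R = (173 - 2q_H)/4.
Solving the pair: q_H = 73/6, q_R = 223/6.
Total output Q = 148/3, so price P = 237 - 2·(148/3) = 415/3.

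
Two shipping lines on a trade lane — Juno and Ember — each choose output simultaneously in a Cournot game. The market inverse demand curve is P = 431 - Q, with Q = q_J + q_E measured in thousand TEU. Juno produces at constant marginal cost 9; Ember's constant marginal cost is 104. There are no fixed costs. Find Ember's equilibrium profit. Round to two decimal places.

Juno's profit: π_J = (431 - Q)q_J - (9q_J). Setting ∂π_J/∂q_J = 0: 422 - 2q_J - (q_E) = 0.
Ember's first-order condition: 327 - 2q_E - (q_J) = 0.
So q_J = (422 - q_E)/2 and q_E = (327 - q_J)/2.
Substituting one into the other gives q_J = 517/3 and q_E = 232/3.
Price P = 431 - 749/3 = 544/3.
Ember's profit: (544/3 - 104)·(232/3) = 5980.4444.

5980.44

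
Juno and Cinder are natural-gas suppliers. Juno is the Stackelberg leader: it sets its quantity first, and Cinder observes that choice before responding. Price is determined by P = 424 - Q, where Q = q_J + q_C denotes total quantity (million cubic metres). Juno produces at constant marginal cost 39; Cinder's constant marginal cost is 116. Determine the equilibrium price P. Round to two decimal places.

154.50

The follower Cinder best-responds to any q_J: π_C = (424 - Q)q_C - 116q_C.
Follower FOC: 308 - q_J - 2q_C = 0, so q_C(q_J) = (308 - q_J)/2.
The leader anticipates this reaction. Substituting into P = 424 - Q gives P = 270 - (1/2)q_J, so π_J = (270 - (1/2)q_J)q_J - 39q_J.
Leader FOC: 231 - q_J = 0, so q_J = 231.
Then q_C = (308 - 231)/2 = 77/2.
Total output Q = 539/2, so price P = 424 - 539/2 = 309/2.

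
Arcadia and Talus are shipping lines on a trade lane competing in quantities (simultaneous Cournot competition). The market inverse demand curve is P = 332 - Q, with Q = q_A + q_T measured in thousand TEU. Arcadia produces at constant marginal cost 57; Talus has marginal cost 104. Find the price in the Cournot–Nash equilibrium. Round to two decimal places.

164.33

Arcadia's profit: π_A = (332 - Q)q_A - (57q_A). Setting ∂π_A/∂q_A = 0: 275 - 2q_A - (q_T) = 0.
Talus's first-order condition: 228 - 2q_T - (q_A) = 0.
So q_A = (275 - q_T)/2 and q_T = (228 - q_A)/2.
Substituting one into the other gives q_A = 322/3 and q_T = 181/3.
Total output Q = 503/3, so price P = 332 - 503/3 = 493/3.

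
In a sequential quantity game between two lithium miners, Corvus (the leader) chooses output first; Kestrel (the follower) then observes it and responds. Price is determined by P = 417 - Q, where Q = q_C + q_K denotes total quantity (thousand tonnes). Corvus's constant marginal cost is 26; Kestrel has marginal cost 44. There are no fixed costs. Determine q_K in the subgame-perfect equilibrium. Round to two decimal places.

84.25

Solve by backward induction. Given q_C, the follower Kestrel maximises π_K = (417 - q_C - q_K)q_K - 44q_K.
Setting the follower's marginal profit to zero, 373 - q_C - 2q_K = 0, i.e. q_K = (373 - q_C)/2.
The leader anticipates this reaction. Substituting into P = 417 - Q gives P = 461/2 - (1/2)q_C, so π_C = (461/2 - (1/2)q_C)q_C - 26q_C.
Leader FOC: 409/2 - q_C = 0, so q_C = 409/2.
Then q_K = (373 - 409/2)/2 = 337/4.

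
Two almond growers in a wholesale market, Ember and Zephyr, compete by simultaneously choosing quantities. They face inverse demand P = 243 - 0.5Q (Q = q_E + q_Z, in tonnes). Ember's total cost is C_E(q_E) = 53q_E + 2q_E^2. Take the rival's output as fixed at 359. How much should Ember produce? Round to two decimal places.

With the rival's output fixed at 359, Ember's profit is π_E = (243 - (1/2)·359 - (1/2)q_E)q_E - (53q_E + 2q_E²) = (127/2 - (1/2)q_E)q_E - (53q_E + 2q_E²).
∂π_E/∂q_E = 21/2 - 5q_E = 0, so q_E = 21/10.

2.10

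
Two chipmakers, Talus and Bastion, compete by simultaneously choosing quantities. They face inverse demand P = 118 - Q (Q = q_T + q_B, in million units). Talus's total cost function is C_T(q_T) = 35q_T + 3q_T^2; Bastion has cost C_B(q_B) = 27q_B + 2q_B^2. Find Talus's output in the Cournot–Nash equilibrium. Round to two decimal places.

Talus's profit: π_T = (118 - Q)q_T - (35q_T + 3q_T²). Setting ∂π_T/∂q_T = 0: 83 - 8q_T - (q_B) = 0.
Bastion's profit: π_B = (118 - Q)q_B - (27q_B + 2q_B²). Setting ∂π_B/∂q_B = 0: 91 - 6q_B - (q_T) = 0.
So q_T = (83 - q_B)/8 and q_B = (91 - q_T)/6.
Substituting one into the other gives q_T = 407/47 and q_B = 645/47.

8.66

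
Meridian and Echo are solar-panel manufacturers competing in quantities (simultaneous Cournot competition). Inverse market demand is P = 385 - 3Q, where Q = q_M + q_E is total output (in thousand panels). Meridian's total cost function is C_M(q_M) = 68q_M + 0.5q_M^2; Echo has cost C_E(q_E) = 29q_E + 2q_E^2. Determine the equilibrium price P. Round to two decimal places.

205.84

Meridian's profit: π_M = (385 - 3Q)q_M - (68q_M + (1/2)q_M²). Setting ∂π_M/∂q_M = 0: 317 - 7q_M - 3(q_E) = 0.
Echo's profit: π_E = (385 - 3Q)q_E - (29q_E + 2q_E²). Setting ∂π_E/∂q_E = 0: 356 - 10q_E - 3(q_M) = 0.
Best responses: q_M = (317 - 3q_E)/7, q_E = (356 - 3q_M)/10.
Solving the pair: q_M = 34.4590, q_E = 1541/61.
Total output Q = 59.7213, so price P = 385 - 3·59.7213 = 205.8361.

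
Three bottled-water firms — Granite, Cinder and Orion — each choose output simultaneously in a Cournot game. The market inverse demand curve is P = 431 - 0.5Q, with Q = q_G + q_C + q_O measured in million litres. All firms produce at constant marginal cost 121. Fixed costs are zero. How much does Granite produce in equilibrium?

A representative firm's profit is π_i = q_i(431 - 0.5Q) - 121q_i.
First-order condition (treating rivals' output as given): 310 - q_i - (1/2)·Σ_{j≠i} q_j = 0.
With identical firms every q_j equals q_i, so Σ_{j≠i} q_j = 2q_i and 310 = 2q_i, giving q_i = 155.

155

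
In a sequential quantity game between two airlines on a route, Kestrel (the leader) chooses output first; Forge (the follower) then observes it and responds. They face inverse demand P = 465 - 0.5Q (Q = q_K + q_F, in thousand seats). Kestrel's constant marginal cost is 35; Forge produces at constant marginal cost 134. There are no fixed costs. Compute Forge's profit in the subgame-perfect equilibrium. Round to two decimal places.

Solve by backward induction. Given q_K, the follower Forge maximises π_F = (465 - (1/2)q_K - (1/2)q_F)q_F - 134q_F.
Setting the follower's marginal profit to zero, 331 - (1/2)q_K - q_F = 0, i.e. q_F = (331 - (1/2)q_K).
The leader anticipates this reaction. Substituting into P = 465 - 0.5Q gives P = 599/2 - (1/4)q_K, so π_K = (599/2 - (1/4)q_K)q_K - 35q_K.
The leader's first-order condition 529/2 - (1/2)q_K = 0 yields q_K = 529.
Then q_F = (331 - (1/2)·529) = 133/2.
Price P = 465 - (1/2)·(1191/2) = 669/4.
Forge's profit: (669/4 - 134)·(133/2) = 2211.1250.

2211.13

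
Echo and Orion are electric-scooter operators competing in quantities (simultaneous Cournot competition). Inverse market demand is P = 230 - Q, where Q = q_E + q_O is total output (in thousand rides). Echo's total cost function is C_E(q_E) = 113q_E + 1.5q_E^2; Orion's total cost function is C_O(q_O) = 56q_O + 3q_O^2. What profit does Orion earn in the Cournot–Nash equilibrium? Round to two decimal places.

Echo's profit: π_E = (230 - Q)q_E - (113q_E + (3/2)q_E²). Setting ∂π_E/∂q_E = 0: 117 - 5q_E - (q_O) = 0.
Orion's first-order condition: 174 - 8q_O - (q_E) = 0.
Best responses: q_E = (117 - q_O)/5, q_O = (174 - q_E)/8.
Substituting one into the other gives q_E = 254/13 and q_O = 251/13.
Price P = 230 - 505/13 = 191.1538.
Orion's profit: 191.1538·(251/13) - 56·(251/13) - 3(251/13)² = 1491.1479.

1491.15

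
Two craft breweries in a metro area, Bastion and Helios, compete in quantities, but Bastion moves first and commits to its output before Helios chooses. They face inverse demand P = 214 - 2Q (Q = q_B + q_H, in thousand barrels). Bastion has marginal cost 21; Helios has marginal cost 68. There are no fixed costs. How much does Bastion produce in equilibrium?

The follower Helios best-responds to any q_B: π_H = (214 - 2Q)q_H - 68q_H.
Setting the follower's marginal profit to zero, 146 - 2q_B - 4q_H = 0, i.e. q_H = (146 - 2q_B)/4.
Bastion substitutes q_H(q_B) into its own profit: π_B = q_B(214 - 2q_B - (146 - 2q_B)/2) - 21q_B = (141 - q_B)q_B - 21q_B.
Leader FOC: 120 - 2q_B = 0, so q_B = 60.
Then q_H = (146 - 2·60)/4 = 13/2.

60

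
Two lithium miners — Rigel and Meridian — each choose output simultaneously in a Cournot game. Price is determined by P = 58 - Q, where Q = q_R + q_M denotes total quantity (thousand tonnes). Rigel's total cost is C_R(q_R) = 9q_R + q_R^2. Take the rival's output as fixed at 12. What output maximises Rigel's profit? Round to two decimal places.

9.25

With the rival's output fixed at 12, Rigel's profit is π_R = (58 - 12 - q_R)q_R - (9q_R + q_R²) = (46 - q_R)q_R - (9q_R + q_R²).
∂π_R/∂q_R = 37 - 4q_R = 0, so q_R = 37/4.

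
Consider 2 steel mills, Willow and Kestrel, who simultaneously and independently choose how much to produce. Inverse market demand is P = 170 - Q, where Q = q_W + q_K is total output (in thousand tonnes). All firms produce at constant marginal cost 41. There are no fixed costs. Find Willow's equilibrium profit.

1849

Each firm earns π_i = (170 - Q)q_i - 41q_i.
Setting ∂π_i/∂q_i = 0 with rivals' quantities fixed: 129 - 2q_i - q_j = 0.
By symmetry each firm produces the same amount; substituting q_j = q_i yields q_i = 129/3 = 43.
Price P = 170 - 86 = 84.
Willow's profit: (84 - 41)·43 = 1849.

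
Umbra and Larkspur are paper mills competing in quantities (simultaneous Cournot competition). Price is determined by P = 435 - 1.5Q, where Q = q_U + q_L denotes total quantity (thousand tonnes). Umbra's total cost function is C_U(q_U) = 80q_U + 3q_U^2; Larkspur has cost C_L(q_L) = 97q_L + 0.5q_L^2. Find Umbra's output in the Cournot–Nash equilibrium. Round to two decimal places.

Umbra's profit: π_U = (435 - 1.5Q)q_U - (80q_U + 3q_U²). Setting ∂π_U/∂q_U = 0: 355 - 9q_U - (3/2)(q_L) = 0.
Larkspur's profit: π_L = (435 - 1.5Q)q_L - (97q_L + (1/2)q_L²). Setting ∂π_L/∂q_L = 0: 338 - 4q_L - (3/2)(q_U) = 0.
Best responses: q_U = (355 - (3/2)q_L)/9, q_L = (338 - (3/2)q_U)/4.
Substituting one into the other gives q_U = 27.0519 and q_L = 74.3556.

27.05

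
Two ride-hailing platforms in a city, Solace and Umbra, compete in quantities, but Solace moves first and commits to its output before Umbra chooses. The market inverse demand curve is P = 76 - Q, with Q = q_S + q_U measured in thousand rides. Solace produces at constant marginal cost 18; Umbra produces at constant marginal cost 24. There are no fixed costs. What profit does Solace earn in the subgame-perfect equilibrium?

Solve by backward induction. Given q_S, the follower Umbra maximises π_U = (76 - q_S - q_U)q_U - 24q_U.
Follower FOC: 52 - q_S - 2q_U = 0, so q_U(q_S) = (52 - q_S)/2.
The leader anticipates this reaction. Substituting into P = 76 - Q gives P = 50 - (1/2)q_S, so π_S = (50 - (1/2)q_S)q_S - 18q_S.
The leader's first-order condition 32 - q_S = 0 yields q_S = 32.
Then q_U = (52 - 32)/2 = 10.
Price P = 76 - 42 = 34.
Solace's profit: (34 - 18)·32 = 512.

512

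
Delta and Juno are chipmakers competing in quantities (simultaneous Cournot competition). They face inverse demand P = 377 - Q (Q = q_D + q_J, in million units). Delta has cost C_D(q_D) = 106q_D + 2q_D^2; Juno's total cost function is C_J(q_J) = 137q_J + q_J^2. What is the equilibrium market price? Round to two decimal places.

Delta's profit: π_D = (377 - Q)q_D - (106q_D + 2q_D²). Setting ∂π_D/∂q_D = 0: 271 - 6q_D - (q_J) = 0.
Juno's first-order condition: 240 - 4q_J - (q_D) = 0.
So q_D = (271 - q_J)/6 and q_J = (240 - q_D)/4.
Substituting one into the other gives q_D = 844/23 and q_J = 1169/23.
Total output Q = 87.5217, so price P = 377 - 87.5217 = 289.4783.

289.48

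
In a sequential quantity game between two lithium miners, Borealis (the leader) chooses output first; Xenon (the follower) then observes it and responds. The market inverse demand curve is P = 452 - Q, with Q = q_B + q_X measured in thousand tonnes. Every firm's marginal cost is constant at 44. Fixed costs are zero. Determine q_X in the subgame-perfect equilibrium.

102

Solve by backward induction. Given q_B, the follower Xenon maximises π_X = (452 - q_B - q_X)q_X - 44q_X.
Follower FOC: 408 - q_B - 2q_X = 0, so q_X(q_B) = (408 - q_B)/2.
Borealis substitutes q_X(q_B) into its own profit: π_B = q_B(452 - q_B - (408 - q_B)/2) - 44q_B = (248 - (1/2)q_B)q_B - 44q_B.
Leader FOC: 204 - q_B = 0, so q_B = 204.
Then q_X = (408 - 204)/2 = 102.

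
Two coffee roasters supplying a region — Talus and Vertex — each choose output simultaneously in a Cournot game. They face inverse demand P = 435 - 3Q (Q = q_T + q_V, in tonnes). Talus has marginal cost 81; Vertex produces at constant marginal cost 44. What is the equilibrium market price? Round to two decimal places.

186.67

Talus's profit: π_T = (435 - 3Q)q_T - (81q_T). Setting ∂π_T/∂q_T = 0: 354 - 6q_T - 3(q_V) = 0.
Vertex's first-order condition: 391 - 6q_V - 3(q_T) = 0.
So q_T = (354 - 3q_V)/6 and q_V = (391 - 3q_T)/6.
Substituting one into the other gives q_T = 317/9 and q_V = 428/9.
Total output Q = 745/9, so price P = 435 - 3·(745/9) = 560/3.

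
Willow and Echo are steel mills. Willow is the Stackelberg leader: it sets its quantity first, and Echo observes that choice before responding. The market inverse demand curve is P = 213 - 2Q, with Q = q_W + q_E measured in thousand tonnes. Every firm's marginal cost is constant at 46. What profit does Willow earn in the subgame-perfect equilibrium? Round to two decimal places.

1743.06

The follower Echo best-responds to any q_W: π_E = (213 - 2Q)q_E - 46q_E.
Setting the follower's marginal profit to zero, 167 - 2q_W - 4q_E = 0, i.e. q_E = (167 - 2q_W)/4.
Willow substitutes q_E(q_W) into its own profit: π_W = q_W(213 - 2q_W - (167 - 2q_W)/2) - 46q_W = (259/2 - q_W)q_W - 46q_W.
Leader FOC: 167/2 - 2q_W = 0, so q_W = 167/4.
Then q_E = (167 - 2·(167/4))/4 = 167/8.
Price P = 213 - 2·(501/8) = 351/4.
Willow's profit: (351/4 - 46)·(167/4) = 1743.0625.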